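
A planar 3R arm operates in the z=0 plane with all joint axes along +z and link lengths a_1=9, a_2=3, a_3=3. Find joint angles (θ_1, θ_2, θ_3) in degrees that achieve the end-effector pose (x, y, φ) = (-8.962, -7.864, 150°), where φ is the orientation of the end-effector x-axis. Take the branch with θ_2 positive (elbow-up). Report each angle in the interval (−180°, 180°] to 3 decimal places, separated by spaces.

-135.000 45.000 -120.000

wrist centre = target − a_3·(cos φ, sin φ) = (-6.3639, -9.3640)
cos θ_2 = (128.1840−9²−3²)/(2·9·3) = 0.7071; θ_2 = 44.9996° (elbow-up)
β = atan2(-9.3640,-6.3639) = -124.2007°; ψ = atan2(2.1213,11.1213) = 10.7990°
θ_1 = β − ψ = -134.9996°
θ_3 = φ − θ_1 − θ_2 = -120.0000° (wrapped to (-180°,180°])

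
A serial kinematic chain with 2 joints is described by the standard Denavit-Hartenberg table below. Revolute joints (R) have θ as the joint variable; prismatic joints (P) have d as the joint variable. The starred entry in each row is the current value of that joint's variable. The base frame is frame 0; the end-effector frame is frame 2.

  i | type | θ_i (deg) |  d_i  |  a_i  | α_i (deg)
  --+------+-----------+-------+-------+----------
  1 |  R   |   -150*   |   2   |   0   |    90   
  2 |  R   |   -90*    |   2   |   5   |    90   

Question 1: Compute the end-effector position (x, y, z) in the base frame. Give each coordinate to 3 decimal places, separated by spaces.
after link 1: o_1 = (0.0000, 0.0000, 2.0000)
after link 2: o_2 = (-1.0000, 1.7321, -3.0000)

-1.000 1.732 -3.000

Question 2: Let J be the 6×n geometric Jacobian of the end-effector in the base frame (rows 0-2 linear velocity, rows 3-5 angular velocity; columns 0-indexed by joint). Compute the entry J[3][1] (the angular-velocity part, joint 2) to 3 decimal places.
-0.500

axis z_1 = (-0.5000,0.8660,0.0000); lever o_n−o_1 = (-1.0000,1.7321,-5.0000)
cross product → J_v[:, 1] = (-4.3301,-2.5000,0.0000)
J_ω[:, 1] = z_1
entry J[3][1] = -0.5000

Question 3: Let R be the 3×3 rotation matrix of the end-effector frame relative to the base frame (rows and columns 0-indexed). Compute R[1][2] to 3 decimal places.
End-effector z-axis (col 2 of R) = (0.8660,0.5000,-0.0000)
R[1][2] = 0.5000

0.500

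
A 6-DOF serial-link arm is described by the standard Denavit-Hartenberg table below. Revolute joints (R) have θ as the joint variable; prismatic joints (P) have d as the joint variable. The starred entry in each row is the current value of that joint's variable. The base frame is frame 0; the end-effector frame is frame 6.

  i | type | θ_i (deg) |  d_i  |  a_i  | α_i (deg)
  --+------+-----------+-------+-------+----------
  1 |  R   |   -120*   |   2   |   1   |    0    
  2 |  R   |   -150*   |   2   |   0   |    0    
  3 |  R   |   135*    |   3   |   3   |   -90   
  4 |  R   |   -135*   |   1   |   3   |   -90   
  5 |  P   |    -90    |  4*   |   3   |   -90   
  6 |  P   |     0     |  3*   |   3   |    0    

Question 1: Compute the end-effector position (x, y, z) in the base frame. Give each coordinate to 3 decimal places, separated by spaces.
3.328 -6.937 14.071

after link 1: o_1 = (-0.5000, -0.8660, 2.0000)
after link 2: o_2 = (-0.5000, -0.8660, 4.0000)
after link 3: o_3 = (-2.6213, -2.9873, 7.0000)
after link 4: o_4 = (-0.4142, -2.1945, 9.1213)
after link 5: o_5 = (-0.2929, -6.3158, 11.9497)
after link 6: o_6 = (3.3284, -6.9371, 14.0711)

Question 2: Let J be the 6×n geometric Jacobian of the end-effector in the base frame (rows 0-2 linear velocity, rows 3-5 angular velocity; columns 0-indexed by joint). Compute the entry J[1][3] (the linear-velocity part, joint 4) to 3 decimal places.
-5.000

axis z_3 = (0.7071,-0.7071,0.0000); lever o_n−o_3 = (5.9497,-3.9497,7.0711)
cross product → J_v[:, 3] = (-5.0000,-5.0000,1.4142)
J_ω[:, 3] = z_3
entry J[1][3] = -5.0000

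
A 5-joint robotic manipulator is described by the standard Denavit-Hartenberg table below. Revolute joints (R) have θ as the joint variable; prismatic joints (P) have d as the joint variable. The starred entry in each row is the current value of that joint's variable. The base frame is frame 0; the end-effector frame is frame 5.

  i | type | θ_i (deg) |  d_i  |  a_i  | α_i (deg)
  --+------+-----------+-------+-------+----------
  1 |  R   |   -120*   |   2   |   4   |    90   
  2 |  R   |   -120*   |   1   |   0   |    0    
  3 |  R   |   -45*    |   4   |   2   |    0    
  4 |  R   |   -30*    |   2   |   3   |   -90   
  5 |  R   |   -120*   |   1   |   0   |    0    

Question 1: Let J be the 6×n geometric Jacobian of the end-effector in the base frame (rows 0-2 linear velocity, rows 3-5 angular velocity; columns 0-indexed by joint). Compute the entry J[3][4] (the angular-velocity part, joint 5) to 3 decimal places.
axis z_4 = (0.1294,0.2241,-0.9659); lever o_n−o_4 = (0.1294,0.2241,-0.9659)
cross product → J_v[:, 4] = (0.0000,0.0000,0.0000)
J_ω[:, 4] = z_4
entry J[3][4] = 0.1294

0.129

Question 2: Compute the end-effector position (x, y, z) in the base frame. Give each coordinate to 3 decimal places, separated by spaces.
-5.518 4.443 1.293

after link 1: o_1 = (-2.0000, -3.4641, 2.0000)
after link 2: o_2 = (-2.8660, -2.9641, 2.0000)
after link 3: o_3 = (-5.3642, 0.7089, 1.4824)
after link 4: o_4 = (-5.6474, 4.2185, 2.2588)
after link 5: o_5 = (-5.5180, 4.4426, 1.2929)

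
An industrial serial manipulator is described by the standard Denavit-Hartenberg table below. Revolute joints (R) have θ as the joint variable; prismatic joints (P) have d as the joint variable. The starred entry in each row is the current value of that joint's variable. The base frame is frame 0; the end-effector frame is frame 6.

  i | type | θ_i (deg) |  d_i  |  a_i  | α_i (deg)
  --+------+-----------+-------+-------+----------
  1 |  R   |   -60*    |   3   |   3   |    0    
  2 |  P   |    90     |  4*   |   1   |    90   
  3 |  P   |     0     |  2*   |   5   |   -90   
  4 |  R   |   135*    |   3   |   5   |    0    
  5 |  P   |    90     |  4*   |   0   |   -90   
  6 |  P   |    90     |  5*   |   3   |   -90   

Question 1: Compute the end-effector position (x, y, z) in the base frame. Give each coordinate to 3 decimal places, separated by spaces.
after link 1: o_1 = (1.5000, -2.5981, 3.0000)
after link 2: o_2 = (2.3660, -2.0981, 7.0000)
after link 3: o_3 = (7.6962, -1.3301, 7.0000)
after link 4: o_4 = (2.8665, -0.0360, 10.0000)
after link 5: o_5 = (2.8665, -0.0360, 14.0000)
after link 6: o_6 = (7.6962, -1.3301, 11.0000)

7.696 -1.330 11.000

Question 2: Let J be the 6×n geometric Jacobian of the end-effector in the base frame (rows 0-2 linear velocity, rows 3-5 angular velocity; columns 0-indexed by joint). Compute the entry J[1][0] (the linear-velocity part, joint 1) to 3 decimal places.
7.696

axis z_0 = ẑ; lever o_n−o_0 = (7.6962,-1.3301,11.0000)
cross product → J_v[:, 0] = (1.3301,7.6962,-0.0000)
J_ω[:, 0] = z_0
entry J[1][0] = 7.6962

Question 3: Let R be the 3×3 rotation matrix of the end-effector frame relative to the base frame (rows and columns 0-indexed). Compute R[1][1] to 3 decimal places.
0.259

End-effector y-axis (col 1 of R) = (-0.9659,0.2588,-0.0000)
R[1][1] = 0.2588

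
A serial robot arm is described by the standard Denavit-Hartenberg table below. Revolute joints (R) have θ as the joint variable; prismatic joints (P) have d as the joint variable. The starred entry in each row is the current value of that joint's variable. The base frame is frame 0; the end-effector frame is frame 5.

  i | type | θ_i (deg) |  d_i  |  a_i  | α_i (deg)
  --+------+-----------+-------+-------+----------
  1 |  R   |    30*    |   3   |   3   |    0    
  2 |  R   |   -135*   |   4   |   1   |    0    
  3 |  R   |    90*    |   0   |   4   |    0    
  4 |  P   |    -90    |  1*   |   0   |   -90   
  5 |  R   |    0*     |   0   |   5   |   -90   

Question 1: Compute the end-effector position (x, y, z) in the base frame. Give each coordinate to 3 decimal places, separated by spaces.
4.909 -5.331 8.000

after link 1: o_1 = (2.5981, 1.5000, 3.0000)
after link 2: o_2 = (2.3393, 0.5341, 7.0000)
after link 3: o_3 = (6.2030, -0.5012, 7.0000)
after link 4: o_4 = (6.2030, -0.5012, 8.0000)
after link 5: o_5 = (4.9089, -5.3308, 8.0000)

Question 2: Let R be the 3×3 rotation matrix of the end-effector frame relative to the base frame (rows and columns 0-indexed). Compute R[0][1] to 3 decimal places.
-0.966

End-effector y-axis (col 1 of R) = (-0.9659,0.2588,-0.0000)
R[0][1] = -0.9659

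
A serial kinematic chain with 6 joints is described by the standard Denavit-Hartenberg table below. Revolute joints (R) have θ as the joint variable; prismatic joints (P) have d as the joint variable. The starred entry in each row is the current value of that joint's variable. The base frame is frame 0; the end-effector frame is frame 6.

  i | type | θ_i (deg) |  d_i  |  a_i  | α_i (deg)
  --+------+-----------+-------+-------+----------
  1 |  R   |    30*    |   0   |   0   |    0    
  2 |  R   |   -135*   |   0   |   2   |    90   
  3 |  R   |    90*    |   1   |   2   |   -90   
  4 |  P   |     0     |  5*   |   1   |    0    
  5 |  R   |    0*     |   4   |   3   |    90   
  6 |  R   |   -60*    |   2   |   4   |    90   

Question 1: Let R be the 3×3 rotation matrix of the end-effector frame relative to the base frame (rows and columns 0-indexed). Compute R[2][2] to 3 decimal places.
-0.866

End-effector z-axis (col 2 of R) = (-0.1294,-0.4830,-0.8660)
R[2][2] = -0.8660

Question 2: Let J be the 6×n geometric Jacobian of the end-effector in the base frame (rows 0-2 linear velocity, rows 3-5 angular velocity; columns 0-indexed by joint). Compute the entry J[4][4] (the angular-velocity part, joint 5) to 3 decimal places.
axis z_4 = (0.2588,0.9659,0.0000); lever o_n−o_4 = (-1.7932,1.0353,5.0000)
cross product → J_v[:, 4] = (4.8296,-1.2941,2.0000)
J_ω[:, 4] = z_4
entry J[4][4] = 0.9659

0.966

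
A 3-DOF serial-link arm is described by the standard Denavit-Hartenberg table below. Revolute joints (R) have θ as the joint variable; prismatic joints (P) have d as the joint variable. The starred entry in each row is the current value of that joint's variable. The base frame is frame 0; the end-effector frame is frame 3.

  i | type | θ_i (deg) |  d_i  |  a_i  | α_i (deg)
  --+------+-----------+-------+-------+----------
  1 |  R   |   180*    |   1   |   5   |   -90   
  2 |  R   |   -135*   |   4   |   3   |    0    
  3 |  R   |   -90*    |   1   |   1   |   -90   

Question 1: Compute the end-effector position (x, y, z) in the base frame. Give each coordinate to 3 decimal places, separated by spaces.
-2.172 -5.000 2.414

after link 1: o_1 = (-5.0000, 0.0000, 1.0000)
after link 2: o_2 = (-2.8787, -4.0000, 3.1213)
after link 3: o_3 = (-2.1716, -5.0000, 2.4142)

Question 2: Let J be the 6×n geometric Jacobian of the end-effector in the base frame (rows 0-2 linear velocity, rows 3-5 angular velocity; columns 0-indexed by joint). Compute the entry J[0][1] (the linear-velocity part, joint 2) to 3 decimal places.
-1.414

axis z_1 = (-0.0000,-1.0000,0.0000); lever o_n−o_1 = (2.8284,-5.0000,1.4142)
cross product → J_v[:, 1] = (-1.4142,0.0000,2.8284)
J_ω[:, 1] = z_1
entry J[0][1] = -1.4142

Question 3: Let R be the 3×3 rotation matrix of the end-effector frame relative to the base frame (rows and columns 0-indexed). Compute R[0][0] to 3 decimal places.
0.707

End-effector x-axis (col 0 of R) = (0.7071,-0.0000,-0.7071)
R[0][0] = 0.7071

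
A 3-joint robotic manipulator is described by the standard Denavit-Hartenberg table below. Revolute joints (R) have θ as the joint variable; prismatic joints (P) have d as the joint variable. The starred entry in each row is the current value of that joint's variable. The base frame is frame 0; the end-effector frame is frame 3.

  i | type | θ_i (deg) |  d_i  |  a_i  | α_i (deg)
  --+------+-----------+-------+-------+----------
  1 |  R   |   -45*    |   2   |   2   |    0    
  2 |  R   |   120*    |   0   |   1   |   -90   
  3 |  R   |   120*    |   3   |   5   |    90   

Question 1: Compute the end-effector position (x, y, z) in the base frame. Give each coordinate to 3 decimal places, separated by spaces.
-1.872 -2.087 -2.330

after link 1: o_1 = (1.4142, -1.4142, 2.0000)
after link 2: o_2 = (1.6730, -0.4483, 2.0000)
after link 3: o_3 = (-1.8718, -2.0866, -2.3301)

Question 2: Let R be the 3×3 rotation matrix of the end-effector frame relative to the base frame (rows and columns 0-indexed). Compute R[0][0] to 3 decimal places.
-0.129

End-effector x-axis (col 0 of R) = (-0.1294,-0.4830,-0.8660)
R[0][0] = -0.1294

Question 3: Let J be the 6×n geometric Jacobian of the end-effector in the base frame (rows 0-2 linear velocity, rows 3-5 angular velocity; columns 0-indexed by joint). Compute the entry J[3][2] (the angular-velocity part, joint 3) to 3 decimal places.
-0.966

axis z_2 = (-0.9659,0.2588,0.0000); lever o_n−o_2 = (-3.5448,-1.6384,-4.3301)
cross product → J_v[:, 2] = (-1.1207,-4.1826,2.5000)
J_ω[:, 2] = z_2
entry J[3][2] = -0.9659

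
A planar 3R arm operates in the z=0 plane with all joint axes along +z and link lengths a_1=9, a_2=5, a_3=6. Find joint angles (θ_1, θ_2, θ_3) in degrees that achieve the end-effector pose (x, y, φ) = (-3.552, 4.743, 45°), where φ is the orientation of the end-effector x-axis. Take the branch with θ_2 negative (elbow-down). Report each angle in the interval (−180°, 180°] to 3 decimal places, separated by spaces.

wrist centre = target − a_3·(cos φ, sin φ) = (-7.7946, 0.5004)
cos θ_2 = (61.0068−9²−5²)/(2·9·5) = -0.4999; θ_2 = -119.9950° (elbow-down)
β = atan2(0.5004,-7.7946) = 176.3271°; ψ = atan2(-4.3303,6.5004) = -33.6703°
θ_1 = β − ψ = 209.9974°
θ_3 = φ − θ_1 − θ_2 = -45.0023° (wrapped to (-180°,180°])

-150.003 -119.995 -45.002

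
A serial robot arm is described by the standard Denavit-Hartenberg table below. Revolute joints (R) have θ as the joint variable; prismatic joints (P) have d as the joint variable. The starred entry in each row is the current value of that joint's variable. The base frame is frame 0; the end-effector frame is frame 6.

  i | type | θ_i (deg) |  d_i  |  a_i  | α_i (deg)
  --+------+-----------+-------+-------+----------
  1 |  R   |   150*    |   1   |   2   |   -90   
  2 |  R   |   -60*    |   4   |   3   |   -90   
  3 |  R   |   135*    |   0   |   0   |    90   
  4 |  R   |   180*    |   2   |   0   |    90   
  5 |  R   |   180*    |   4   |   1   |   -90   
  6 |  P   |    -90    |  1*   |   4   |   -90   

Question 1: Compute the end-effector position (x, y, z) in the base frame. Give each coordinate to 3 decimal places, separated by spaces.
-10.324 2.975 -0.402

after link 1: o_1 = (-1.7321, 1.0000, 1.0000)
after link 2: o_2 = (-5.0311, -1.7141, 3.5981)
after link 3: o_3 = (-5.0311, -1.7141, 3.5981)
after link 4: o_4 = (-4.9364, -0.1358, 4.8228)
after link 5: o_5 = (-7.2766, 2.0318, 2.2104)
after link 6: o_6 = (-10.3240, 2.9747, -0.4019)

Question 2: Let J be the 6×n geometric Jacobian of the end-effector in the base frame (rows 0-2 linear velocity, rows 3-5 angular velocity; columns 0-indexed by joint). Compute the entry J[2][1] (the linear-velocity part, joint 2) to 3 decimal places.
-8.428

axis z_1 = (-0.5000,-0.8660,0.0000); lever o_n−o_1 = (-8.5919,1.9747,-1.4019)
cross product → J_v[:, 1] = (1.2141,-0.7010,-8.4282)
J_ω[:, 1] = z_1
entry J[2][1] = -8.4282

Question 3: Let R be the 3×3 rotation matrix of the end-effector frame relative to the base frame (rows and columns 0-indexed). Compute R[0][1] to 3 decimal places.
End-effector y-axis (col 1 of R) = (0.0474,0.7891,0.6124)
R[0][1] = 0.0474

0.047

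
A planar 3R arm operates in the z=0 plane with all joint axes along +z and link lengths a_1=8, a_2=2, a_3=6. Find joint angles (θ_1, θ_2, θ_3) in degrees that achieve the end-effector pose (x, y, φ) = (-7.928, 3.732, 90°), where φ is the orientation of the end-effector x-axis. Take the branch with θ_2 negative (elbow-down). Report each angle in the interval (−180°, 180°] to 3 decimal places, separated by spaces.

wrist centre = target − a_3·(cos φ, sin φ) = (-7.9280, -2.2680)
cos θ_2 = (67.9970−8²−2²)/(2·8·2) = -0.0001; θ_2 = -90.0054° (elbow-down)
β = atan2(-2.2680,-7.9280) = -164.0355°; ψ = atan2(-2.0000,7.9998) = -14.0366°
θ_1 = β − ψ = -149.9990°
θ_3 = φ − θ_1 − θ_2 = -29.9957° (wrapped to (-180°,180°])

-149.999 -90.005 -29.996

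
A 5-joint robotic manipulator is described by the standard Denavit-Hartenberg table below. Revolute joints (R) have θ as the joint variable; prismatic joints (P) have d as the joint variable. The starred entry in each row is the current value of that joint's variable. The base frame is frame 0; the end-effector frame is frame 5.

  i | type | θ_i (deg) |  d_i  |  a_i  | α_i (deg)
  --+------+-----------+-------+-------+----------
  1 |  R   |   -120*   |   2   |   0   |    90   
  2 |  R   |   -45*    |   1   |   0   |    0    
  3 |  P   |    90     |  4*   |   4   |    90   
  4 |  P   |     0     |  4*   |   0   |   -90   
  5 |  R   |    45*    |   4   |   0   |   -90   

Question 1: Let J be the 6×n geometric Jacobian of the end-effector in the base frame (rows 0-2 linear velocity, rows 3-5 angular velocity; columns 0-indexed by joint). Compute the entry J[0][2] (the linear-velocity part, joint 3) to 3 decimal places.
prismatic axis z_2 = (-0.8660,0.5000,0.0000)
J_v[:, 2] = z_2; J_ω[:, 2] = (0,0,0)
entry J[0][2] = -0.8660

-0.866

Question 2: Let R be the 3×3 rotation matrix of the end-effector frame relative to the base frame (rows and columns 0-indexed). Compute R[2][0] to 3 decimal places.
1.000

End-effector x-axis (col 0 of R) = (0.0000,-0.0000,1.0000)
R[2][0] = 1.0000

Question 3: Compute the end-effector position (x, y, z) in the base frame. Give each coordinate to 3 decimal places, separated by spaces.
after link 1: o_1 = (0.0000, 0.0000, 2.0000)
after link 2: o_2 = (-0.8660, 0.5000, 2.0000)
after link 3: o_3 = (-5.7443, 0.0505, 4.8284)
after link 4: o_4 = (-7.1586, -2.3990, 2.0000)
after link 5: o_5 = (-10.6227, -0.3990, 2.0000)

-10.623 -0.399 2.000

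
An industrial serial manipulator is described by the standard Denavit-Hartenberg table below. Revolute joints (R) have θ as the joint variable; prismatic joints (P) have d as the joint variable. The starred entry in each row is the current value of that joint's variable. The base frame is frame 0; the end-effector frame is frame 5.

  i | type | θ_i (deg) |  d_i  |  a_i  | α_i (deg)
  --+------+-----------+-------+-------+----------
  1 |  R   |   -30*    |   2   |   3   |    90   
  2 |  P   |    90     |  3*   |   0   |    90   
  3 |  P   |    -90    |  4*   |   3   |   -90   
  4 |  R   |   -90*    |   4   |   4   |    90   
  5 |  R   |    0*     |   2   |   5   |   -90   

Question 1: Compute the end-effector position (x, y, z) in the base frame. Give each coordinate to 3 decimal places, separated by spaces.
after link 1: o_1 = (2.5981, -1.5000, 2.0000)
after link 2: o_2 = (1.0981, -4.0981, 2.0000)
after link 3: o_3 = (6.0622, -3.5000, 2.0000)
after link 4: o_4 = (9.5263, -5.5000, 6.0000)
after link 5: o_5 = (12.8564, -9.7321, 6.0000)

12.856 -9.732 6.000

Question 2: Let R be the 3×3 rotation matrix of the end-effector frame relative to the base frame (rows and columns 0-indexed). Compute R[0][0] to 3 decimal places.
End-effector x-axis (col 0 of R) = (0.8660,-0.5000,-0.0000)
R[0][0] = 0.8660

0.866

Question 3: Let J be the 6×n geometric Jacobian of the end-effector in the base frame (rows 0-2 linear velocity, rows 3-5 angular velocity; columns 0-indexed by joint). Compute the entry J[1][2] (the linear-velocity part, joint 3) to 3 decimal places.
-0.500

prismatic axis z_2 = (0.8660,-0.5000,-0.0000)
J_v[:, 2] = z_2; J_ω[:, 2] = (0,0,0)
entry J[1][2] = -0.5000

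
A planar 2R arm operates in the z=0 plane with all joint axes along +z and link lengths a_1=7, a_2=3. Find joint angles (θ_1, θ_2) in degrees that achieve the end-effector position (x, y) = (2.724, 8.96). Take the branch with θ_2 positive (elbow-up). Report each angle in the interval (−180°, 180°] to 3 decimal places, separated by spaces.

cos θ_2 = (87.7018−7²−3²)/(2·7·3) = 0.7072; θ_2 = 44.9937° (elbow-up)
β = atan2(8.9600,2.7240) = 73.0898°; ψ = atan2(2.1211,9.1216) = 13.0907°
θ_1 = β − ψ = 59.9991°

59.999 44.994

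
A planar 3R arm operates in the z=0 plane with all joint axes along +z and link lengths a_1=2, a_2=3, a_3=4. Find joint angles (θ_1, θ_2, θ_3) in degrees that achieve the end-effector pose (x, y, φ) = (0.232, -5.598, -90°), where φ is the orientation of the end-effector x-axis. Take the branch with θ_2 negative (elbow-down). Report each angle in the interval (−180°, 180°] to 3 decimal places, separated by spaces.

wrist centre = target − a_3·(cos φ, sin φ) = (0.2320, -1.5980)
cos θ_2 = (2.6074−2²−3²)/(2·2·3) = -0.8660; θ_2 = -150.0026° (elbow-down)
β = atan2(-1.5980,0.2320) = -81.7394°; ψ = atan2(-1.4999,-0.5981) = -111.7418°
θ_1 = β − ψ = 30.0023°
θ_3 = φ − θ_1 − θ_2 = 30.0002° (wrapped to (-180°,180°])

30.002 -150.003 30.000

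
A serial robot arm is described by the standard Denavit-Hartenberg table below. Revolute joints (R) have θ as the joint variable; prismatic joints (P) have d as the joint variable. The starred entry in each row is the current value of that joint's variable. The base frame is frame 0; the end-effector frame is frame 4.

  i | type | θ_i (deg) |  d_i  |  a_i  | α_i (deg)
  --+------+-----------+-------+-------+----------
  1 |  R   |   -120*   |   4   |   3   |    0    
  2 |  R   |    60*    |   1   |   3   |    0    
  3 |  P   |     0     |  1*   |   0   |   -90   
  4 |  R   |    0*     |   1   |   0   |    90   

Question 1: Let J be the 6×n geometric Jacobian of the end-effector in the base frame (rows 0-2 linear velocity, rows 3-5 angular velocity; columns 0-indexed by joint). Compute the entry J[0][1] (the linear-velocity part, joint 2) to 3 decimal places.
axis z_1 = (0.0000,0.0000,1.0000); lever o_n−o_1 = (2.3660,-2.0981,2.0000)
cross product → J_v[:, 1] = (2.0981,2.3660,-0.0000)
J_ω[:, 1] = z_1
entry J[0][1] = 2.0981

2.098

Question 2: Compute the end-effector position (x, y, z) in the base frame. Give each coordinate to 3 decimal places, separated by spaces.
0.866 -4.696 6.000

after link 1: o_1 = (-1.5000, -2.5981, 4.0000)
after link 2: o_2 = (0.0000, -5.1962, 5.0000)
after link 3: o_3 = (0.0000, -5.1962, 6.0000)
after link 4: o_4 = (0.8660, -4.6962, 6.0000)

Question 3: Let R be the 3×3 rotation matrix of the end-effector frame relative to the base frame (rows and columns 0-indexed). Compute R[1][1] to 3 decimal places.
0.500

End-effector y-axis (col 1 of R) = (0.8660,0.5000,0.0000)
R[1][1] = 0.5000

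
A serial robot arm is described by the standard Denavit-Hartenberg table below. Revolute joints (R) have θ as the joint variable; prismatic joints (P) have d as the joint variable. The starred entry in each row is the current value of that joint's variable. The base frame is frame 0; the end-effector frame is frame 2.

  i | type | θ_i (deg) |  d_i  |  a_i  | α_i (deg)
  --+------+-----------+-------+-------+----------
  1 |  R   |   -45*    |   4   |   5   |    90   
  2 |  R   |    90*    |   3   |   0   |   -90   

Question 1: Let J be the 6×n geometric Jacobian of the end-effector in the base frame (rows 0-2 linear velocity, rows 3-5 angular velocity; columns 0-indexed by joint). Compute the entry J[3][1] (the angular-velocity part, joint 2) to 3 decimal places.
-0.707

axis z_1 = (-0.7071,-0.7071,0.0000); lever o_n−o_1 = (-2.1213,-2.1213,0.0000)
cross product → J_v[:, 1] = (0.0000,-0.0000,-0.0000)
J_ω[:, 1] = z_1
entry J[3][1] = -0.7071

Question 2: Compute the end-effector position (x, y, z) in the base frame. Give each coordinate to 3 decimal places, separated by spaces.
1.414 -5.657 4.000

after link 1: o_1 = (3.5355, -3.5355, 4.0000)
after link 2: o_2 = (1.4142, -5.6569, 4.0000)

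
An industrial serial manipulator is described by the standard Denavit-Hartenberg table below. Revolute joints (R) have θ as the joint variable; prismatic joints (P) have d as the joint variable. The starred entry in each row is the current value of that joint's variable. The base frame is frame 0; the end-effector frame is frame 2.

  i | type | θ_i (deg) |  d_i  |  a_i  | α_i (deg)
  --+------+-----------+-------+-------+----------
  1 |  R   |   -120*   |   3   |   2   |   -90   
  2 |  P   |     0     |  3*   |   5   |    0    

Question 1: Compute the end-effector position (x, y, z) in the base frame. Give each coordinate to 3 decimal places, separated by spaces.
-0.902 -7.562 3.000

after link 1: o_1 = (-1.0000, -1.7321, 3.0000)
after link 2: o_2 = (-0.9019, -7.5622, 3.0000)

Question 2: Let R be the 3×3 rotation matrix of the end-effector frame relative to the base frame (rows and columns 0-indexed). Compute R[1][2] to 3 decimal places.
-0.500

End-effector z-axis (col 2 of R) = (0.8660,-0.5000,0.0000)
R[1][2] = -0.5000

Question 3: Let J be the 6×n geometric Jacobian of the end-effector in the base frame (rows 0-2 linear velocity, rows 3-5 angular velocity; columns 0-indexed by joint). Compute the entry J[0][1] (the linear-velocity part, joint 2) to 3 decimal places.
0.866

prismatic axis z_1 = (0.8660,-0.5000,0.0000)
J_v[:, 1] = z_1; J_ω[:, 1] = (0,0,0)
entry J[0][1] = 0.8660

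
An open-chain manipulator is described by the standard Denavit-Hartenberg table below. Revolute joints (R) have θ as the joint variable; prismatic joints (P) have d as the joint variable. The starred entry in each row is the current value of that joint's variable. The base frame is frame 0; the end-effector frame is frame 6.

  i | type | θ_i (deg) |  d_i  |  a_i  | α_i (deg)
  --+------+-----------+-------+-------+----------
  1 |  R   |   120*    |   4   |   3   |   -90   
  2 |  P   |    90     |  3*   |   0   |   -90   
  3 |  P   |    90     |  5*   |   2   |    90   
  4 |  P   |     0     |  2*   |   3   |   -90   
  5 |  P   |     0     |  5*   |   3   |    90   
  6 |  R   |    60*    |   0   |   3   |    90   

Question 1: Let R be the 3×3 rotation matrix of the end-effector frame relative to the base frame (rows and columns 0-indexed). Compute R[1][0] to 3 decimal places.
-0.500

End-effector x-axis (col 0 of R) = (0.8660,-0.5000,-0.0000)
R[1][0] = -0.5000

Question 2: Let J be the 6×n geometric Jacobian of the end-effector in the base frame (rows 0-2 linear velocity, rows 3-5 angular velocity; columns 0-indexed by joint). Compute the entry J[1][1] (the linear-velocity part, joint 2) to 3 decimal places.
-0.500

prismatic axis z_1 = (-0.8660,-0.5000,0.0000)
J_v[:, 1] = z_1; J_ω[:, 1] = (0,0,0)
entry J[1][1] = -0.5000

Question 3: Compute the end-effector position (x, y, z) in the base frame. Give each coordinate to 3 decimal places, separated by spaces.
10.428 -5.062 2.000

after link 1: o_1 = (-1.5000, 2.5981, 4.0000)
after link 2: o_2 = (-4.0981, 1.0981, 4.0000)
after link 3: o_3 = (0.1340, -2.2321, 4.0000)
after link 4: o_4 = (2.7321, -0.7321, 2.0000)
after link 5: o_5 = (7.8301, -3.5622, 2.0000)
after link 6: o_6 = (10.4282, -5.0622, 2.0000)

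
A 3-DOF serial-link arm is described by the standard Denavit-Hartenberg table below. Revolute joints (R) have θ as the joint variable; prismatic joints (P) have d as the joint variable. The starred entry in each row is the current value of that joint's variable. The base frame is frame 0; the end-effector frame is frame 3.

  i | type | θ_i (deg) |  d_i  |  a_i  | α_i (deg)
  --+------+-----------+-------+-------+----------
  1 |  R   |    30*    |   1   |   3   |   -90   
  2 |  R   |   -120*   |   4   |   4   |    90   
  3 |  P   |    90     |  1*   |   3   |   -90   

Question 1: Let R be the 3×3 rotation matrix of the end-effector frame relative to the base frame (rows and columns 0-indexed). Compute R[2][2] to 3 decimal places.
-0.866

End-effector z-axis (col 2 of R) = (0.4330,0.2500,-0.8660)
R[2][2] = -0.8660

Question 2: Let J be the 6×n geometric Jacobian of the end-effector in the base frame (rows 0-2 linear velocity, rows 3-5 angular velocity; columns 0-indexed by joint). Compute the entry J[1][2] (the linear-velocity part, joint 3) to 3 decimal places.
-0.433

prismatic axis z_2 = (-0.7500,-0.4330,-0.5000)
J_v[:, 2] = z_2; J_ω[:, 2] = (0,0,0)
entry J[1][2] = -0.4330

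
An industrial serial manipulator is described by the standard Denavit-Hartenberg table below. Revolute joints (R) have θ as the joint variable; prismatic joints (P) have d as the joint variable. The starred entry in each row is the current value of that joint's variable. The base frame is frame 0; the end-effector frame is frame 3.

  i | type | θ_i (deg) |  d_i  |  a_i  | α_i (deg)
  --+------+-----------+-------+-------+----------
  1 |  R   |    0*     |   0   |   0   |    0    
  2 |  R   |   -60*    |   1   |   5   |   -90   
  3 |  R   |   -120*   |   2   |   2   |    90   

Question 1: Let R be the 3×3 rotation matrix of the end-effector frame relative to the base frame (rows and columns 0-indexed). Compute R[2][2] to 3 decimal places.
End-effector z-axis (col 2 of R) = (-0.4330,0.7500,-0.5000)
R[2][2] = -0.5000

-0.500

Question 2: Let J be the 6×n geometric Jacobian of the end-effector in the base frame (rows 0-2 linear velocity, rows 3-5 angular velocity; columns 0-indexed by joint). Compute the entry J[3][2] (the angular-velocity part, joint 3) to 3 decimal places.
axis z_2 = (0.8660,0.5000,0.0000); lever o_n−o_2 = (1.2321,1.8660,1.7321)
cross product → J_v[:, 2] = (0.8660,-1.5000,1.0000)
J_ω[:, 2] = z_2
entry J[3][2] = 0.8660

0.866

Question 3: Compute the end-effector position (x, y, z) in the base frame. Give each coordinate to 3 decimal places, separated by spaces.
3.732 -2.464 2.732

after link 1: o_1 = (0.0000, 0.0000, 0.0000)
after link 2: o_2 = (2.5000, -4.3301, 1.0000)
after link 3: o_3 = (3.7321, -2.4641, 2.7321)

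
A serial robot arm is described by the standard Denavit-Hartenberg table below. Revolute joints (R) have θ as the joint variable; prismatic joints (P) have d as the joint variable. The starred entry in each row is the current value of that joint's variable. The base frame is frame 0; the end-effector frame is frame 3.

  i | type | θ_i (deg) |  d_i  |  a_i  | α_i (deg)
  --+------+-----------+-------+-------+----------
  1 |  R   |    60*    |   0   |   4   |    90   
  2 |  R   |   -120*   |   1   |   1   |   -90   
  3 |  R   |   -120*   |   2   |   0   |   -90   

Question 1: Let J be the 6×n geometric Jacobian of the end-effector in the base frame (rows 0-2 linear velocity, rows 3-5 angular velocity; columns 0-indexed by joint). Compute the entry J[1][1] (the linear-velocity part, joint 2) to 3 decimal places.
axis z_1 = (0.8660,-0.5000,0.0000); lever o_n−o_1 = (1.4821,0.5670,-1.8660)
cross product → J_v[:, 1] = (0.9330,1.6160,1.2321)
J_ω[:, 1] = z_1
entry J[1][1] = 1.6160

1.616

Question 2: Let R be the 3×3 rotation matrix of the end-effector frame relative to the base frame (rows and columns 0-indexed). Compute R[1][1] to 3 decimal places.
-0.750

End-effector y-axis (col 1 of R) = (-0.4330,-0.7500,0.5000)
R[1][1] = -0.7500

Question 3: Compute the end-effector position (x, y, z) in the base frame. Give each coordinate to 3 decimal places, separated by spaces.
after link 1: o_1 = (2.0000, 3.4641, 0.0000)
after link 2: o_2 = (2.6160, 2.5311, -0.8660)
after link 3: o_3 = (3.4821, 4.0311, -1.8660)

3.482 4.031 -1.866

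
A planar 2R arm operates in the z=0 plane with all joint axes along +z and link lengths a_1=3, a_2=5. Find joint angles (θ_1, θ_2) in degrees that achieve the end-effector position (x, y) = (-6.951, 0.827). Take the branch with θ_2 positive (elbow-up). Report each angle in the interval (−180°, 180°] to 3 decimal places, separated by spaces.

135.002 59.999

cos θ_2 = (49.0003−3²−5²)/(2·3·5) = 0.5000; θ_2 = 59.9993° (elbow-up)
β = atan2(0.8270,-6.9510) = 173.2151°; ψ = atan2(4.3301,5.5001) = 38.2127°
θ_1 = β − ψ = 135.0024°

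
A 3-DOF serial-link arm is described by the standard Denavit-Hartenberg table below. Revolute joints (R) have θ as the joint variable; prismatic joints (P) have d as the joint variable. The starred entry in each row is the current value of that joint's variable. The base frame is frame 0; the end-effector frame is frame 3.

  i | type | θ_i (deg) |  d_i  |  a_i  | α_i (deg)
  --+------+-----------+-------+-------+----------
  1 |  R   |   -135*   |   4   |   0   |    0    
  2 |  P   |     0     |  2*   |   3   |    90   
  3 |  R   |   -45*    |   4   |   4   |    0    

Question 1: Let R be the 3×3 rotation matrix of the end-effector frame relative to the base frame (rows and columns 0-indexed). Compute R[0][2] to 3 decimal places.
End-effector z-axis (col 2 of R) = (-0.7071,0.7071,0.0000)
R[0][2] = -0.7071

-0.707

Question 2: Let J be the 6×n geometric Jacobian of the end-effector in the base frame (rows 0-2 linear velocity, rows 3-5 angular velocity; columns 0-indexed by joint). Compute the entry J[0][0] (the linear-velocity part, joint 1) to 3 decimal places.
1.293

axis z_0 = ẑ; lever o_n−o_0 = (-6.9497,-1.2929,3.1716)
cross product → J_v[:, 0] = (1.2929,-6.9497,0.0000)
J_ω[:, 0] = z_0
entry J[0][0] = 1.2929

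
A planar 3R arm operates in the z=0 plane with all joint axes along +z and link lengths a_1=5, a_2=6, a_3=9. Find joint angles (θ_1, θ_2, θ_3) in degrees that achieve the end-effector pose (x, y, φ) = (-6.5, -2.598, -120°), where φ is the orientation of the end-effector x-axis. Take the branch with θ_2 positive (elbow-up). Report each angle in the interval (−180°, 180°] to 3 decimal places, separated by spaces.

wrist centre = target − a_3·(cos φ, sin φ) = (-2.0000, 5.1962)
cos θ_2 = (31.0008−5²−6²)/(2·5·6) = -0.5000; θ_2 = 119.9991° (elbow-up)
β = atan2(5.1962,-2.0000) = 111.0514°; ψ = atan2(5.1962,2.0001) = 68.9477°
θ_1 = β − ψ = 42.1038°
θ_3 = φ − θ_1 − θ_2 = 77.8971° (wrapped to (-180°,180°])

42.104 119.999 77.897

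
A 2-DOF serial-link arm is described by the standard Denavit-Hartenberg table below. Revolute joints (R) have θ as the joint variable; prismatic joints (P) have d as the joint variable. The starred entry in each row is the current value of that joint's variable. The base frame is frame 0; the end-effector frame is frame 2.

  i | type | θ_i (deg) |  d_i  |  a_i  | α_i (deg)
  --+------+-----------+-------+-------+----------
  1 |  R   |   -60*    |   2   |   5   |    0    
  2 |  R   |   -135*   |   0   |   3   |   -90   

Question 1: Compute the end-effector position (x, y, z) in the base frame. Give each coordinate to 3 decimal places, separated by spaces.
-0.398 -3.554 2.000

after link 1: o_1 = (2.5000, -4.3301, 2.0000)
after link 2: o_2 = (-0.3978, -3.5537, 2.0000)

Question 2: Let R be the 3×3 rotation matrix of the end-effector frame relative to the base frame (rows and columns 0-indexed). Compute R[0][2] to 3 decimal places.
End-effector z-axis (col 2 of R) = (-0.2588,-0.9659,0.0000)
R[0][2] = -0.2588

-0.259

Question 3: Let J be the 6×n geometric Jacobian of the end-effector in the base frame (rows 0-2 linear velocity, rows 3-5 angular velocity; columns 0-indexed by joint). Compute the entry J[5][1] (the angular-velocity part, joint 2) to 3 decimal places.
axis z_1 = (0.0000,0.0000,1.0000); lever o_n−o_1 = (-2.8978,0.7765,0.0000)
cross product → J_v[:, 1] = (-0.7765,-2.8978,0.0000)
J_ω[:, 1] = z_1
entry J[5][1] = 1.0000

1.000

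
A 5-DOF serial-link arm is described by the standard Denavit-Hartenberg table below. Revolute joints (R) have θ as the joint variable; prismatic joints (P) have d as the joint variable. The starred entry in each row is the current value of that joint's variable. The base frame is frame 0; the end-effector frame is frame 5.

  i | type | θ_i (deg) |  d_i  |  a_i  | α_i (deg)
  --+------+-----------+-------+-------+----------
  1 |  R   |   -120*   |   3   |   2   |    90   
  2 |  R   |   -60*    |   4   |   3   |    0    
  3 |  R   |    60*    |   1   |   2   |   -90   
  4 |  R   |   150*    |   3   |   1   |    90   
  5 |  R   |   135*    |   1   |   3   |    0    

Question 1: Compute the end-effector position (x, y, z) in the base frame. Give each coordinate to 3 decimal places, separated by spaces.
-7.551 -3.690 5.523

after link 1: o_1 = (-1.0000, -1.7321, 3.0000)
after link 2: o_2 = (-5.2141, -1.0311, 0.4019)
after link 3: o_3 = (-7.0801, -2.2631, 0.4019)
after link 4: o_4 = (-6.2141, -1.7631, 3.4019)
after link 5: o_5 = (-7.5512, -3.6898, 5.5232)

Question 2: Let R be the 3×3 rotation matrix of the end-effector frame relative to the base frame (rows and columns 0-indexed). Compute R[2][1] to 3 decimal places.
End-effector y-axis (col 1 of R) = (-0.6124,-0.3536,-0.7071)
R[2][1] = -0.7071

-0.707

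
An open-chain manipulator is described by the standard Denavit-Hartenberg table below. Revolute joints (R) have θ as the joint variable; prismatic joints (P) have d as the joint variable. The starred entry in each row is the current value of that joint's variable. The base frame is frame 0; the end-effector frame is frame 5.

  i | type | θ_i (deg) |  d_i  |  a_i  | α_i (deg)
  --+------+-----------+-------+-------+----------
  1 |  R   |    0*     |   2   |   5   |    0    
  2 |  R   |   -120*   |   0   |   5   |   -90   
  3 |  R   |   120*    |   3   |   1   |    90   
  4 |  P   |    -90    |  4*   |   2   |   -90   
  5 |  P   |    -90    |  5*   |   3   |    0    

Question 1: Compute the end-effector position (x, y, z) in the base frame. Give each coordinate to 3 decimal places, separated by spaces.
after link 1: o_1 = (5.0000, 0.0000, 2.0000)
after link 2: o_2 = (2.5000, -4.3301, 2.0000)
after link 3: o_3 = (5.3481, -5.3971, 1.1340)
after link 4: o_4 = (1.8840, -7.3971, -0.8660)
after link 5: o_5 = (1.8349, -7.4821, -6.6962)

1.835 -7.482 -6.696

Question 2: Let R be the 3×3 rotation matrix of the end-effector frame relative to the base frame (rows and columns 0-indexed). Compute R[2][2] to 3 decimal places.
-0.866

End-effector z-axis (col 2 of R) = (0.2500,0.4330,-0.8660)
R[2][2] = -0.8660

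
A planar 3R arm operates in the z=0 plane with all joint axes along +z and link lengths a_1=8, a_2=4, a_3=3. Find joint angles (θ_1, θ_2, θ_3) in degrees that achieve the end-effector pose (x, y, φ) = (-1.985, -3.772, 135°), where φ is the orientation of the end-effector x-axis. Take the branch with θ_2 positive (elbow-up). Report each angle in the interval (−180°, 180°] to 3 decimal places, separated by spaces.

wrist centre = target − a_3·(cos φ, sin φ) = (0.1363, -5.8933)
cos θ_2 = (34.7498−8²−4²)/(2·8·4) = -0.7070; θ_2 = 134.9941° (elbow-up)
β = atan2(-5.8933,0.1363) = -88.6749°; ψ = atan2(2.8287,5.1719) = 28.6762°
θ_1 = β − ψ = -117.3511°
θ_3 = φ − θ_1 − θ_2 = 117.3570° (wrapped to (-180°,180°])

-117.351 134.994 117.357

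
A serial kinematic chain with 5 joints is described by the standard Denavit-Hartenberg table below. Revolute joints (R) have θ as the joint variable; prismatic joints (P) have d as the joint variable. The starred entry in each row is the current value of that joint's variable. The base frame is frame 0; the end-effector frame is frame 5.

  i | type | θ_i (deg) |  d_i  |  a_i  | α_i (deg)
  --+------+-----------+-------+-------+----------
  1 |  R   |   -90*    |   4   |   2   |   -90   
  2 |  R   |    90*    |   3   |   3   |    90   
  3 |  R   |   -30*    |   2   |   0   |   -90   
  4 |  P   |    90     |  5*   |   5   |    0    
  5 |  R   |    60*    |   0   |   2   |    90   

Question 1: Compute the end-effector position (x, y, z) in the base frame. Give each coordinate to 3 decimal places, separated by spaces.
after link 1: o_1 = (0.0000, -2.0000, 4.0000)
after link 2: o_2 = (3.0000, -2.0000, 1.0000)
after link 3: o_3 = (3.0000, -4.0000, 1.0000)
after link 4: o_4 = (7.3301, 1.0000, -1.5000)
after link 5: o_5 = (8.1962, 2.0000, 0.0000)

8.196 2.000 0.000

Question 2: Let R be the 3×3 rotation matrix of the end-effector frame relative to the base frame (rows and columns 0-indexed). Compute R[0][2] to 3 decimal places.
-0.250

End-effector z-axis (col 2 of R) = (-0.2500,0.8660,-0.4330)
R[0][2] = -0.2500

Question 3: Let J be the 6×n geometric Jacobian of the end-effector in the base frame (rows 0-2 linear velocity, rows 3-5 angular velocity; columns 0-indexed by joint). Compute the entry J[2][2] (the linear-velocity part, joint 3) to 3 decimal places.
5.196

axis z_2 = (0.0000,-1.0000,0.0000); lever o_n−o_2 = (5.1962,4.0000,-1.0000)
cross product → J_v[:, 2] = (1.0000,0.0000,5.1962)
J_ω[:, 2] = z_2
entry J[2][2] = 5.1962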